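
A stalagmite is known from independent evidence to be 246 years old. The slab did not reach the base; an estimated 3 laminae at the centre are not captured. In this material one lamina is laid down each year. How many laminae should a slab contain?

One lamina per year gives 246 laminae over 246 years.
Less the 3 uncaptured laminae: 246 − 3 = 243.

243 laminae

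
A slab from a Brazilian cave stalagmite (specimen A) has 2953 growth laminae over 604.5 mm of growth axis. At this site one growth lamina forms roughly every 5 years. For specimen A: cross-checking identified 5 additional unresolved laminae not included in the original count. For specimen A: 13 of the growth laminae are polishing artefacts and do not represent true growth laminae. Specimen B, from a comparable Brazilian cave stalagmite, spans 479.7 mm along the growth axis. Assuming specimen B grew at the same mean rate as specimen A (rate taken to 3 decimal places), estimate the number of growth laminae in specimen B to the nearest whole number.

Specimen A: after corrections the count is 2953 − 13 + 5 = 2945 growth laminae.
Specimen A: multiplying by 5 years per growth lamina: 2945 × 5 = 14725 years.
A: Extension rate ≈ 604.5 / 14725 = 0.041 mm/year.
B spans 479.7 / 0.041 = 11700.00 years; at 5 years per growth lamina that is 11700.00 / 5 ≈ 2340 growth laminae.

2340 growth laminae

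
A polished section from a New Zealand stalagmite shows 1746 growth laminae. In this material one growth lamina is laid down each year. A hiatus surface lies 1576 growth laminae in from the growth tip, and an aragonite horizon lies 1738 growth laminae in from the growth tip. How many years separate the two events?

162 years

1738 − 1576 = 162 growth laminae lie between the two events.
That is 162 years at one growth lamina per year.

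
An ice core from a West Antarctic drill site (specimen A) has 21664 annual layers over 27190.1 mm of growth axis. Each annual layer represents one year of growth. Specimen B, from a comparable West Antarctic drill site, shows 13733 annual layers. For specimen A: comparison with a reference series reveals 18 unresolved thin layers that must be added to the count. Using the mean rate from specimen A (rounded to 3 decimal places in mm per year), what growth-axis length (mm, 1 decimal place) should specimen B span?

17221.2 mm

Specimen A: correcting the raw count gives 21664 + 18 = 21682 true annual layers.
A: Extension rate ≈ 27190.1 / 21682 = 1.254 mm/yr.
For B, 1.254 mm/year × 13733 years = 17221.2 mm.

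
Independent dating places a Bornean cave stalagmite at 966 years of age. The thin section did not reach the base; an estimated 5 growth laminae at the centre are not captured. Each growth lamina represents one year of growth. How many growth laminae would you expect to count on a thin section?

961 growth laminae

At one growth lamina per year, 966 years correspond to 966 growth laminae.
Less the 5 uncaptured growth laminae: 966 − 5 = 961.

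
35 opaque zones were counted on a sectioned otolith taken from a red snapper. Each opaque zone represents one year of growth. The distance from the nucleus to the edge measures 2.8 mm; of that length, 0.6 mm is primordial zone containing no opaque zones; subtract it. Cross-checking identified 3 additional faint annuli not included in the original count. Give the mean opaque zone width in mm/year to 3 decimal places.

Adjusted count: 35 + 3 = 38 opaque zones.
Removing the 0.6 mm offcut leaves 2.8 − 0.6 = 2.2 mm.
Extension rate ≈ 2.2 / 38 = 0.058 mm/year.

0.058 mm/year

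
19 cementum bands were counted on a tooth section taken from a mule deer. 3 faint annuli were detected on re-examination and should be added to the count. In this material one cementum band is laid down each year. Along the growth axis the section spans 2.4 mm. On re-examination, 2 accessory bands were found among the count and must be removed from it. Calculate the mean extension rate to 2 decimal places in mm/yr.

0.12 mm/yr

Correcting the raw count gives 19 − 2 + 3 = 20 true cementum bands.
2.4 mm over 20 years gives 2.4 / 20 ≈ 0.12 mm/yr.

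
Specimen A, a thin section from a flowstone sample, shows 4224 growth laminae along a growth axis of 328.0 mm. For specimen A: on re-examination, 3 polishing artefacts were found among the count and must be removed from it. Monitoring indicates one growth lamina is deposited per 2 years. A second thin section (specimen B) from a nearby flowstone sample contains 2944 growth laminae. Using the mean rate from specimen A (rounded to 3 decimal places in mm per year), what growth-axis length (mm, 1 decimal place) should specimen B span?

229.6 mm

Specimen A: adjusted count: 4224 − 3 = 4221 growth laminae.
Specimen A: 4221 growth laminae at 2 years each span 4221 × 2 = 8442 years.
A: 328.0 mm over 8442 years gives 328.0 / 8442 ≈ 0.039 mm/yr.
Specimen B: multiplying by 2 years per growth lamina: 2944 × 2 = 5888 years. Length of B = 0.039 × 5888 = 229.6 mm.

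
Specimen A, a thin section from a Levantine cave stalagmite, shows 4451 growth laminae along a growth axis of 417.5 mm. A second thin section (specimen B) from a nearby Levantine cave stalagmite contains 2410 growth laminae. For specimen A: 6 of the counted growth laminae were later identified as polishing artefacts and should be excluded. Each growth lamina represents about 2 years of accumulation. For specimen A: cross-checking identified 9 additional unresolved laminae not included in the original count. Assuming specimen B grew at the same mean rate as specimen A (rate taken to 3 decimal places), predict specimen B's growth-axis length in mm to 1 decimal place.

226.5 mm

Specimen A: correcting the raw count gives 4451 − 6 + 9 = 4454 true growth laminae.
Specimen A: 4454 growth laminae at 2 years each span 4454 × 2 = 8908 years.
A: Extension rate ≈ 417.5 / 8908 = 0.047 mm per year.
Specimen B: at 2 years per growth lamina, 2410 × 2 = 4820 years. B's length ≈ 0.047 × 4820 = 226.5 mm.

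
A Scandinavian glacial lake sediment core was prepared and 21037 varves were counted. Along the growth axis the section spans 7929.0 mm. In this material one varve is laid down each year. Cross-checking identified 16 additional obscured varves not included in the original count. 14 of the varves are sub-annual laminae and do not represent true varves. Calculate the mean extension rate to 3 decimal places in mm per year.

0.377 mm per year

Adjusted count: 21037 − 14 + 16 = 21039 varves.
Extension rate ≈ 7929.0 / 21039 = 0.377 mm per year.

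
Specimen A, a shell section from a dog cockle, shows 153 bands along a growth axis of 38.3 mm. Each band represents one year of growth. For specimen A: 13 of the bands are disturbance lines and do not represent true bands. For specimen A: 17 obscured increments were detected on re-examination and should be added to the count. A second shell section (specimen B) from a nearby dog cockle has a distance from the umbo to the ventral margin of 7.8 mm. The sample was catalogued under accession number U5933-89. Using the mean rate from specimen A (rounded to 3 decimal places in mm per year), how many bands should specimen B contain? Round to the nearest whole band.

32 bands

Specimen A: adjusted count: 153 − 13 + 17 = 157 bands.
A: Mean rate = 38.3 mm / 157 years ≈ 0.244 mm/year.
B spans 7.8 / 0.244 = 31.97 years ≈ 32 bands.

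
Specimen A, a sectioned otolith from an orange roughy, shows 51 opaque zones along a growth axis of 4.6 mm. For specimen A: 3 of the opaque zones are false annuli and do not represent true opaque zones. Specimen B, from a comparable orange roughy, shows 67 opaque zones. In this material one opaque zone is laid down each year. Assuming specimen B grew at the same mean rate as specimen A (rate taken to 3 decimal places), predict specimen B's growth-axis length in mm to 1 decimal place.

6.4 mm

Specimen A: correcting the raw count gives 51 − 3 = 48 true opaque zones.
A: Mean rate = 4.6 mm / 48 years ≈ 0.096 mm per year.
For B, 0.096 mm/year × 67 years = 6.4 mm.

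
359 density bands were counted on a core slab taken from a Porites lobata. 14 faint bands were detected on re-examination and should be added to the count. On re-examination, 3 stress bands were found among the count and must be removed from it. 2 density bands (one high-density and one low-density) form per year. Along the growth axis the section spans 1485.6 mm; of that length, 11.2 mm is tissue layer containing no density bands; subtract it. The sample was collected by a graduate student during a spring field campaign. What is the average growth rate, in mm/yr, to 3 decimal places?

Correcting the raw count gives 359 − 3 + 14 = 370 true density bands.
370 density bands at 2 per year is 370 / 2 = 185 years.
Removing the 11.2 mm offcut leaves 1485.6 − 11.2 = 1474.4 mm.
1474.4 mm over 185 years gives 1474.4 / 185 ≈ 7.970 mm/yr.

7.970 mm/yr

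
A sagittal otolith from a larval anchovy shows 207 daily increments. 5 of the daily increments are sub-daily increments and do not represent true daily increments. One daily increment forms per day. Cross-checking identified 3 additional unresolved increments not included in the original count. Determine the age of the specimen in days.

Adjusted count: 207 − 5 + 3 = 205 daily increments.
With a one-to-one daily increment periodicity this is 205 days.

205 days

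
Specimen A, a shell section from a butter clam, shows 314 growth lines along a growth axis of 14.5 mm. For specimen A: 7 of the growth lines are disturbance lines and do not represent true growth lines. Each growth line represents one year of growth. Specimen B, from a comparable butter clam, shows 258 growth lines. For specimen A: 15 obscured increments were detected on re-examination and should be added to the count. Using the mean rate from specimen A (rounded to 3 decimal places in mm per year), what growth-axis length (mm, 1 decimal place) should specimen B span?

Specimen A: after corrections the count is 314 − 7 + 15 = 322 growth lines.
A: Extension rate ≈ 14.5 / 322 = 0.045 mm/yr.
Length of B = 0.045 × 258 = 11.6 mm.

11.6 mm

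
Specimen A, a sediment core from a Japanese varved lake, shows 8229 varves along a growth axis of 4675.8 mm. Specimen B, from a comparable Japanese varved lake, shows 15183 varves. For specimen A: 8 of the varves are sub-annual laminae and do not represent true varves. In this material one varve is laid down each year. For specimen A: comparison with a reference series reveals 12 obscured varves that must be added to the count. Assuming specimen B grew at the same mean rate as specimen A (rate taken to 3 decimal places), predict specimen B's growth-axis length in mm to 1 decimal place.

Specimen A: true varve count = 8229 − 8 + 12 = 8233.
A: 4675.8 mm over 8233 years gives 4675.8 / 8233 ≈ 0.568 mm/yr.
B's length ≈ 0.568 × 15183 = 8623.9 mm.

8623.9 mm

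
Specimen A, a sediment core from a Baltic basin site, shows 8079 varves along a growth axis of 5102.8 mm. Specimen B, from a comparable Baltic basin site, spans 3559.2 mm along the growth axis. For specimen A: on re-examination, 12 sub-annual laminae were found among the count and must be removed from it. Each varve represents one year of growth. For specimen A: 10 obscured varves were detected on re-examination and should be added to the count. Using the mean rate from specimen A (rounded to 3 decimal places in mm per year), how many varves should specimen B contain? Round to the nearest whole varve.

Specimen A: true varve count = 8079 − 12 + 10 = 8077.
A: 5102.8 mm over 8077 years gives 5102.8 / 8077 ≈ 0.632 mm/yr.
For B, 3559.2 / 0.632 = 5631.65 years ≈ 5632 varves.

5632 varves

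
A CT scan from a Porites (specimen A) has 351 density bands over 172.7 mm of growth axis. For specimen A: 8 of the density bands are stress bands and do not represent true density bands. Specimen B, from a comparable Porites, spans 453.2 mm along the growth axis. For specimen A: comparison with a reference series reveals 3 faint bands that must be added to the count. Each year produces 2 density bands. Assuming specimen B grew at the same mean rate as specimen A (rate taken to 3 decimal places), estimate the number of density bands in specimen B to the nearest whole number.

908 density bands

Specimen A: true density band count = 351 − 8 + 3 = 346.
Specimen A: dividing by 2 density bands per year: 346 / 2 = 173 years.
A: Mean rate = 172.7 mm / 173 years ≈ 0.998 mm per year.
For B, 453.2 / 0.998 = 454.11 years; at 2 density bands per year that is 454.11 × 2 ≈ 908 density bands.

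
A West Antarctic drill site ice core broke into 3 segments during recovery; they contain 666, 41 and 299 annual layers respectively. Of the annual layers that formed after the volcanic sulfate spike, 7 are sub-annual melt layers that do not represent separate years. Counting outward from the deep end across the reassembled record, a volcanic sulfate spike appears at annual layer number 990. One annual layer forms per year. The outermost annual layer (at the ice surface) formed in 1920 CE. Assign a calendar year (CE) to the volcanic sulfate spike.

Total annual layers = 666 + 41 + 299 = 1006.
Between annual layer 990 and the ice surface there are 1006 − 990 = 16 annual layers.
Excluding 7 false annual layers: 16 − 7 = 9.
1920 − 9 = 1911 CE.

1911 CE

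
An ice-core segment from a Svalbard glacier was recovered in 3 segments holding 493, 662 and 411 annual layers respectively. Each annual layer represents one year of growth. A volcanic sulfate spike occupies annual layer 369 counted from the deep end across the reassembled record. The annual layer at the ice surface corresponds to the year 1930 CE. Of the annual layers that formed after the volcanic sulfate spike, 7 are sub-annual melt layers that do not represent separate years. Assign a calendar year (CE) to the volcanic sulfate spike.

740 CE

Total annual layers = 493 + 662 + 411 = 1566.
The volcanic sulfate spike sits at annual layer 369 from the deep end, so 1566 − 369 = 1197 annual layers formed after it.
1197 − 7 false = 1190 true annual layers after the volcanic sulfate spike.
1930 − 1190 = 740 CE.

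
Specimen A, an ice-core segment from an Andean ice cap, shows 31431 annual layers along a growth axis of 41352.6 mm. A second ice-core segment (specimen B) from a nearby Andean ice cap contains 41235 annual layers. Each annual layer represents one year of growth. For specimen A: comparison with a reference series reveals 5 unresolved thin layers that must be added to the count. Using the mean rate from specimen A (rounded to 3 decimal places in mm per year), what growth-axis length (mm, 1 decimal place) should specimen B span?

54224.0 mm

Specimen A: true annual layer count = 31431 + 5 = 31436.
A: 41352.6 mm over 31436 years gives 41352.6 / 31436 ≈ 1.315 mm per year.
For B, 1.315 mm/year × 41235 years = 54224.0 mm.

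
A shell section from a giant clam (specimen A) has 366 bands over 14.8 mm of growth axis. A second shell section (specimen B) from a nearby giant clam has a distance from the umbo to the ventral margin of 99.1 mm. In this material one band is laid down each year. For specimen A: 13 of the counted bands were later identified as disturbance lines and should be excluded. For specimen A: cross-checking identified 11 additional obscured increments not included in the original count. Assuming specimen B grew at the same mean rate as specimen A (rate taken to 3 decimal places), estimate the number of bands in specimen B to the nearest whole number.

Specimen A: true band count = 366 − 13 + 11 = 364.
A: Extension rate ≈ 14.8 / 364 = 0.041 mm per year.
B spans 99.1 / 0.041 = 2417.07 years ≈ 2417 bands.

2417 bands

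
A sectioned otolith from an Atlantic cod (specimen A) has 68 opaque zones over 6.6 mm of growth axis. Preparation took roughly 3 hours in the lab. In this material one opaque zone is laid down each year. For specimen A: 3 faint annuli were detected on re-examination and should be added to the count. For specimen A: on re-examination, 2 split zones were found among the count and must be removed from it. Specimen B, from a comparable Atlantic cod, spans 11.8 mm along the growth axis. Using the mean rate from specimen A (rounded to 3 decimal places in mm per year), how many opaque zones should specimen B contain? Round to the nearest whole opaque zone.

Specimen A: adjusted count: 68 − 2 + 3 = 69 opaque zones.
A: 6.6 mm over 69 years gives 6.6 / 69 ≈ 0.096 mm per year.
For B, 11.8 / 0.096 = 122.92 years ≈ 123 opaque zones.

123 opaque zones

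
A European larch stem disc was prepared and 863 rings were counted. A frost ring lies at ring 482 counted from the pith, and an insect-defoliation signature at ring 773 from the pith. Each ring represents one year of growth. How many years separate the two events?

291 years

The two markers are separated by 773 − 482 = 291 rings.
At one ring per year, 291 years elapsed between them.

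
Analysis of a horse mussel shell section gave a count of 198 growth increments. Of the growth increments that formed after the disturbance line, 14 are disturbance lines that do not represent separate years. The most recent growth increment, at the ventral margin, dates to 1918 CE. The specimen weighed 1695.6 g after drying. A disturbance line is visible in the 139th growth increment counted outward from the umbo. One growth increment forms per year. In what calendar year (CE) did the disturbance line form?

Between growth increment 139 and the ventral margin there are 198 − 139 = 59 growth increments.
59 − 14 false = 45 true growth increments after the disturbance line.
1918 − 45 = 1873 CE.

1873 CE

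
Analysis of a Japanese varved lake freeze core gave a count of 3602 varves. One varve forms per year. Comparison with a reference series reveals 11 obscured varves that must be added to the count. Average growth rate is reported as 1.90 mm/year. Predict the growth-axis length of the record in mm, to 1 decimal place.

Adjusted count: 3602 + 11 = 3613 varves.
3613 years at 1.90 mm/year gives 1.90 × 3613 = 6864.7 mm.

6864.7 mm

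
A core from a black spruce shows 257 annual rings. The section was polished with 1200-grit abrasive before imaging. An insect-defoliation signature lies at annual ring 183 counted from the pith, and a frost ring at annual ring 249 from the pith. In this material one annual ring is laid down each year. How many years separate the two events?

Separation: 249 − 183 = 66 annual rings.
That is 66 years at one annual ring per year.

66 years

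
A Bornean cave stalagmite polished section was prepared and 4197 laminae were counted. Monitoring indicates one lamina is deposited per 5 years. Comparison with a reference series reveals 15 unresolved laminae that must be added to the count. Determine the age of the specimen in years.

After corrections the count is 4197 + 15 = 4212 laminae.
Multiplying by 5 years per lamina: 4212 × 5 = 21060 years.

21060 years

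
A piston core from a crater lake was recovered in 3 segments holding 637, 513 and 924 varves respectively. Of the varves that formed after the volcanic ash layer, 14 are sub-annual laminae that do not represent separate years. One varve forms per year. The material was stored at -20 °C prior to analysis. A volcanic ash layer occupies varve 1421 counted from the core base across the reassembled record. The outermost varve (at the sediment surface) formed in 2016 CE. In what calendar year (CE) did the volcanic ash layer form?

Total varves = 637 + 513 + 924 = 2074.
2074 − 1421 = 653 varves lie beyond the volcanic ash layer toward the sediment surface.
Excluding 14 false varves: 653 − 14 = 639.
Counting back 639 years from 2016 CE places the volcanic ash layer in 2016 − 639 = 1377 CE.

1377 CE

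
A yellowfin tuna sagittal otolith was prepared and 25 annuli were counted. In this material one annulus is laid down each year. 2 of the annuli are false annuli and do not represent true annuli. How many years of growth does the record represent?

23 yr

After corrections the count is 25 − 2 = 23 annuli.
At one annulus per year, that is 23 years.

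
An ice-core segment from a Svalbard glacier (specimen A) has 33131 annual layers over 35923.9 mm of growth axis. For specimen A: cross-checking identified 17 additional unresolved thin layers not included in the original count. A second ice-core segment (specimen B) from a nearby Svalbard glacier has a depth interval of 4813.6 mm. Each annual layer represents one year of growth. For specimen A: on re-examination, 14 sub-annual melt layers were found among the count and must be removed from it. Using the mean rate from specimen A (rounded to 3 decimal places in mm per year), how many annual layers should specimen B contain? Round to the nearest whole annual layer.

4441 annual layers

Specimen A: correcting the raw count gives 33131 − 14 + 17 = 33134 true annual layers.
A: Mean rate = 35923.9 mm / 33134 years ≈ 1.084 mm per year.
B spans 4813.6 / 1.084 = 4440.59 years ≈ 4441 annual layers.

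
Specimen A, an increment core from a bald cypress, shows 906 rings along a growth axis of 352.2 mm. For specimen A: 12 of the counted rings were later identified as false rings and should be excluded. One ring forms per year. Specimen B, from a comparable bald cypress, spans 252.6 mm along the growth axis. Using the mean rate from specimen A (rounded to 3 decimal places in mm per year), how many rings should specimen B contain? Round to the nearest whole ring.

Specimen A: true ring count = 906 − 12 = 894.
A: Extension rate ≈ 352.2 / 894 = 0.394 mm/year.
B spans 252.6 / 0.394 = 641.12 years ≈ 641 rings.

641 rings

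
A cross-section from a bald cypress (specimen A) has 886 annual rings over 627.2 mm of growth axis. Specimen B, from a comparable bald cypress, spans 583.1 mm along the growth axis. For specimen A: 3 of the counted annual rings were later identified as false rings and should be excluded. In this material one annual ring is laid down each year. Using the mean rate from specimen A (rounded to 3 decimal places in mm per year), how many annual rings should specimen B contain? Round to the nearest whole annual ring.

821 annual rings

Specimen A: after corrections the count is 886 − 3 = 883 annual rings.
A: Mean rate = 627.2 mm / 883 years ≈ 0.710 mm/year.
B spans 583.1 / 0.710 = 821.27 years ≈ 821 annual rings.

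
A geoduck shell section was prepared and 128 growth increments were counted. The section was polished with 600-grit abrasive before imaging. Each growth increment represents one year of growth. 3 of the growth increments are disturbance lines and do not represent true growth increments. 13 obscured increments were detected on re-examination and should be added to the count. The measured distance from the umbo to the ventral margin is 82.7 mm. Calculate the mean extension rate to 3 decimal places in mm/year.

0.599 mm/year

Adjusted count: 128 − 3 + 13 = 138 growth increments.
Mean rate = 82.7 mm / 138 years ≈ 0.599 mm/year.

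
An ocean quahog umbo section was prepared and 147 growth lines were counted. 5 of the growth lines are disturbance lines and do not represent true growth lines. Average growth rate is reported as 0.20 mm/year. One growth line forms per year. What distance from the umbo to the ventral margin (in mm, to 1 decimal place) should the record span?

Adjusted count: 147 − 5 = 142 growth lines.
Predicted length = 0.20 mm/year × 142 years = 28.4 mm.

28.4 mm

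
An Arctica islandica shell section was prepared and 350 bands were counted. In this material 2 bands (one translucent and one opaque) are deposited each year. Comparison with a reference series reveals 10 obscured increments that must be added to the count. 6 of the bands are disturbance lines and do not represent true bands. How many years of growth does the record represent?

177 years

True band count = 350 − 6 + 10 = 354.
354 bands at 2 per year is 354 / 2 = 177 years.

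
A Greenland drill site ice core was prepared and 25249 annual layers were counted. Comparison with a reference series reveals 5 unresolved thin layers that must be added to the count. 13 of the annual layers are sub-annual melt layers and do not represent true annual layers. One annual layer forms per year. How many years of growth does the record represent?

True annual layer count = 25249 − 13 + 5 = 25241.
With a one-to-one annual layer periodicity this is 25241 years.

25241 years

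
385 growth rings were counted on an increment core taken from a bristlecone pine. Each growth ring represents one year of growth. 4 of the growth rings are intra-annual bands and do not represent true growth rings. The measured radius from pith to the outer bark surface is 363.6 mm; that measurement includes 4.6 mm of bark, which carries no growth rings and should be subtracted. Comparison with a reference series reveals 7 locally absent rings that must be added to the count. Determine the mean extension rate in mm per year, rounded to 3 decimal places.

0.925 mm per year

Correcting the raw count gives 385 − 4 + 7 = 388 true growth rings.
Net length = 363.6 − 4.6 = 359.0 mm.
359.0 mm over 388 years gives 359.0 / 388 ≈ 0.925 mm per year.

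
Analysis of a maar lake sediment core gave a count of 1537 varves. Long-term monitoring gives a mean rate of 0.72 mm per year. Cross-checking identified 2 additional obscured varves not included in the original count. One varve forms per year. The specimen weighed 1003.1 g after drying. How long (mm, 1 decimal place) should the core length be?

1108.1 mm

After corrections the count is 1537 + 2 = 1539 varves.
Length ≈ 0.72 × 1539 = 1108.1 mm.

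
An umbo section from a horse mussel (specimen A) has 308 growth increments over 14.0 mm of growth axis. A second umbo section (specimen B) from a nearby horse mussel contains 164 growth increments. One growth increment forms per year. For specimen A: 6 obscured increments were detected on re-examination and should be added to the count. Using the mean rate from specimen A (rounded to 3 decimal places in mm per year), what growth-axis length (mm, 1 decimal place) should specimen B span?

7.4 mm

Specimen A: adjusted count: 308 + 6 = 314 growth increments.
A: 14.0 mm over 314 years gives 14.0 / 314 ≈ 0.045 mm/year.
Length of B = 0.045 × 164 = 7.4 mm.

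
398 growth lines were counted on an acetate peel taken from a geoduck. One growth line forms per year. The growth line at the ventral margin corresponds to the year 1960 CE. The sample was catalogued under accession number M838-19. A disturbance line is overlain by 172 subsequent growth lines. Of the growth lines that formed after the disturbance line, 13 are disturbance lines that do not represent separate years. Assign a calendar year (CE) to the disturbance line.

There are 172 growth lines younger than the disturbance line.
Removing the 13 false growth lines leaves 172 − 13 = 159 true growth lines beyond the disturbance line.
Counting back 159 years from 1960 CE places the disturbance line in 1960 − 159 = 1801 CE.

1801 CE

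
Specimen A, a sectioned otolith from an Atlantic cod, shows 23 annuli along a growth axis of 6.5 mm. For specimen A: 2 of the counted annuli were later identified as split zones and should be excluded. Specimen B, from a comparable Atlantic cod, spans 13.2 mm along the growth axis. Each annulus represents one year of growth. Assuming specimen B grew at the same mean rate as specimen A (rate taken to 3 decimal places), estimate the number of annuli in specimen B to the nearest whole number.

Specimen A: adjusted count: 23 − 2 = 21 annuli.
A: Mean rate = 6.5 mm / 21 years ≈ 0.310 mm/yr.
For B, 13.2 / 0.310 = 42.58 years ≈ 43 annuli.

43 annuli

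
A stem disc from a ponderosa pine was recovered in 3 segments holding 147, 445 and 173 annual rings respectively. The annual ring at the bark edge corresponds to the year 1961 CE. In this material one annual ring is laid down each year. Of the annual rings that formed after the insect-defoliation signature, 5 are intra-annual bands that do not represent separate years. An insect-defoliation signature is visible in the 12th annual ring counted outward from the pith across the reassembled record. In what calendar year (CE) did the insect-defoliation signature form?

Total annual rings = 147 + 445 + 173 = 765.
765 − 12 = 753 annual rings lie beyond the insect-defoliation signature toward the bark edge.
Removing the 5 false annual rings leaves 753 − 5 = 748 true annual rings beyond the insect-defoliation signature.
1961 − 748 = 1213 CE.

1213 CE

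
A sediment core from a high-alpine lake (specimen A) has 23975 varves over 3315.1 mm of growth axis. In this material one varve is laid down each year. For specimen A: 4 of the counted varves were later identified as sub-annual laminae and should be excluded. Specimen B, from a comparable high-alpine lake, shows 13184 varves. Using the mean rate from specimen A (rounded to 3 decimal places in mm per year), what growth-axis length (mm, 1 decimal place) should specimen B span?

1819.4 mm

Specimen A: true varve count = 23975 − 4 = 23971.
A: 3315.1 mm over 23971 years gives 3315.1 / 23971 ≈ 0.138 mm per year.
For B, 0.138 mm/year × 13184 years = 1819.4 mm.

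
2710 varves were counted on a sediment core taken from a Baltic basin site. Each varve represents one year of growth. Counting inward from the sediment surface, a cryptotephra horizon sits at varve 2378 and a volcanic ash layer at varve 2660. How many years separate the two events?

282 years

2660 − 2378 = 282 varves lie between the two events.
At one varve per year, 282 years elapsed between them.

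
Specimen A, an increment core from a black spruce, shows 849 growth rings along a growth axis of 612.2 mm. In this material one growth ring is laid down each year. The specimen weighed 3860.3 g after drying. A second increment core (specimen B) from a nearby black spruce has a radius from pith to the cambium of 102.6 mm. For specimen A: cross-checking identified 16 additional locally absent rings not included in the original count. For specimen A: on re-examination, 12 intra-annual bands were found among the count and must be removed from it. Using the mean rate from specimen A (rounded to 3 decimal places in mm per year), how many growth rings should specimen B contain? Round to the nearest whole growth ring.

143 growth rings

Specimen A: after corrections the count is 849 − 12 + 16 = 853 growth rings.
A: 612.2 mm over 853 years gives 612.2 / 853 ≈ 0.718 mm/yr.
For B, 102.6 / 0.718 = 142.90 years ≈ 143 growth rings.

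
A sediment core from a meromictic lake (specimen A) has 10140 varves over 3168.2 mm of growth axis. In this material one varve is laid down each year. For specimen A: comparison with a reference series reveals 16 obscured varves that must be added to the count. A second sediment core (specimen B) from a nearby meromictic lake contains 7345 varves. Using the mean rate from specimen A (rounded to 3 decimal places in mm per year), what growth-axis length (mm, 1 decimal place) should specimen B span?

2291.6 mm

Specimen A: adjusted count: 10140 + 16 = 10156 varves.
A: Extension rate ≈ 3168.2 / 10156 = 0.312 mm per year.
Length of B = 0.312 × 7345 = 2291.6 mm.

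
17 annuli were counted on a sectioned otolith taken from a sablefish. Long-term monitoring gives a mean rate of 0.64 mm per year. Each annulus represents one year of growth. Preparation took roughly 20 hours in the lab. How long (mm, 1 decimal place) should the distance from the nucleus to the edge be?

17 years of growth are recorded.
Predicted length = 0.64 mm/year × 17 years = 10.9 mm.

10.9 mm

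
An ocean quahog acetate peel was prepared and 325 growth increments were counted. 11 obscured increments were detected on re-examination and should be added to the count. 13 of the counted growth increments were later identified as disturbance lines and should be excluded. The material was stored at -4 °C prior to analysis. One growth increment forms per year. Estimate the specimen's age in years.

True growth increment count = 325 − 13 + 11 = 323.
At one growth increment per year, that is 323 years.

323 years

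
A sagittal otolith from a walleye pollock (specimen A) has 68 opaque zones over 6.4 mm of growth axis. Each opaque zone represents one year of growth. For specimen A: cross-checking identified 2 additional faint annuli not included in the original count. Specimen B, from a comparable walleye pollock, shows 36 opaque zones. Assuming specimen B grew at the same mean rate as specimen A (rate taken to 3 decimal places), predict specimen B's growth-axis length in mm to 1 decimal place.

3.3 mm

Specimen A: true opaque zone count = 68 + 2 = 70.
A: Mean rate = 6.4 mm / 70 years ≈ 0.091 mm/year.
For B, 0.091 mm/year × 36 years = 3.3 mm.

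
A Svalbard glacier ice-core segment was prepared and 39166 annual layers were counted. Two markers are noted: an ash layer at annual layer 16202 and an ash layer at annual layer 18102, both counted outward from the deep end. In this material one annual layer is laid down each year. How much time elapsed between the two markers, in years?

18102 − 16202 = 1900 annual layers lie between the two events.
At one annual layer per year, 1900 years elapsed between them.

1900 years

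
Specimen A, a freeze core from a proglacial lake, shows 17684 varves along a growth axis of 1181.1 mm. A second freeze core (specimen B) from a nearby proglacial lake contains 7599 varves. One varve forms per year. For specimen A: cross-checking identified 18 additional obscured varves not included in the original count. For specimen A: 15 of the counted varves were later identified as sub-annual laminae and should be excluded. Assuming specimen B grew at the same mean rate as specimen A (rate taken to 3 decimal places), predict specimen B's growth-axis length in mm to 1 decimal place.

Specimen A: true varve count = 17684 − 15 + 18 = 17687.
A: 1181.1 mm over 17687 years gives 1181.1 / 17687 ≈ 0.067 mm/year.
Length of B = 0.067 × 7599 = 509.1 mm.

509.1 mm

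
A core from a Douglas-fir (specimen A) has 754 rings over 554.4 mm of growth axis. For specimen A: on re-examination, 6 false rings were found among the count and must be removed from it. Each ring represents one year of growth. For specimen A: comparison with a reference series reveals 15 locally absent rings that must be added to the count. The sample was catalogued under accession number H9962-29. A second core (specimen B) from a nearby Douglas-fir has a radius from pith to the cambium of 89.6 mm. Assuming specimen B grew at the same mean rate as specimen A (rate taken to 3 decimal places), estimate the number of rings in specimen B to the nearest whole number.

Specimen A: adjusted count: 754 − 6 + 15 = 763 rings.
A: 554.4 mm over 763 years gives 554.4 / 763 ≈ 0.727 mm/year.
Specimen B: 89.6 mm / 0.727 mm per year = 123.25 years ≈ 123 rings.

123 rings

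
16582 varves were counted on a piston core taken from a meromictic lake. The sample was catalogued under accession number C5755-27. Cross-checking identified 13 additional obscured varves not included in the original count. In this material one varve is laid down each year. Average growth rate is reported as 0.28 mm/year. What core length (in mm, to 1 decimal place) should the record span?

4646.6 mm

After corrections the count is 16582 + 13 = 16595 varves.
Length ≈ 0.28 × 16595 = 4646.6 mm.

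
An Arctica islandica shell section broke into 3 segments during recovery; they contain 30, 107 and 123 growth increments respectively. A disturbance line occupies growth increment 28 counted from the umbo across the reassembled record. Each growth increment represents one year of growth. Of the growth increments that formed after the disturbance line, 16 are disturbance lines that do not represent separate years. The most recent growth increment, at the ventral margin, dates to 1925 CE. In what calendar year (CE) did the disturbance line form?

1709 CE

Total growth increments = 30 + 107 + 123 = 260.
Between growth increment 28 and the ventral margin there are 260 − 28 = 232 growth increments.
Excluding 16 false growth increments: 232 − 16 = 216.
1925 − 216 = 1709 CE.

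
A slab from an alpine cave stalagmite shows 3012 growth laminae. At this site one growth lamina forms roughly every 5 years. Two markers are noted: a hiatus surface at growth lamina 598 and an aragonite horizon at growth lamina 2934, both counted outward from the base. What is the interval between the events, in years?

11680 years

The two markers are separated by 2934 − 598 = 2336 growth laminae.
2336 growth laminae at 5 years each span 2336 × 5 = 11680 years.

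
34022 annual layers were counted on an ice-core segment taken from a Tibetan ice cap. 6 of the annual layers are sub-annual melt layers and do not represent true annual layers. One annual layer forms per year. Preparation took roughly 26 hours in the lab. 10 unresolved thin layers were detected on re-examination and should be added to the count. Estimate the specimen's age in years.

Adjusted count: 34022 − 6 + 10 = 34026 annual layers.
At one annual layer per year, that is 34026 years.

34026 yr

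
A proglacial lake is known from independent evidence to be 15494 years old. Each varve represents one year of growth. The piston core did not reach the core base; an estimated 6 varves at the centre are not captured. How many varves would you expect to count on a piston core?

At one varve per year, 15494 years correspond to 15494 varves.
15494 − 6 missed = 15488 varves expected in the prepared section.

15488 varves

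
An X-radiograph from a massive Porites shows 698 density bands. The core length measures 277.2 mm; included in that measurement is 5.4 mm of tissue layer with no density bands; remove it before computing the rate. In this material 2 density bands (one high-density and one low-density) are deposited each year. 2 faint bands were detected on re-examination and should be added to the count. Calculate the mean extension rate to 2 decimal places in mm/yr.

0.78 mm/yr

True density band count = 698 + 2 = 700.
Dividing by 2 density bands per year: 700 / 2 = 350 years.
Removing the 5.4 mm offcut leaves 277.2 − 5.4 = 271.8 mm.
Mean rate = 271.8 mm / 350 years ≈ 0.78 mm/yr.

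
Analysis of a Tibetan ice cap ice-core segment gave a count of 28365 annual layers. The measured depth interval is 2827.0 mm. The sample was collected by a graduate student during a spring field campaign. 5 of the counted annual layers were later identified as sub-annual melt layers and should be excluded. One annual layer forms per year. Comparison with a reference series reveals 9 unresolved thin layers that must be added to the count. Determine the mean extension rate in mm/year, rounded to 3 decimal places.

Correcting the raw count gives 28365 − 5 + 9 = 28369 true annual layers.
Mean rate = 2827.0 mm / 28369 years ≈ 0.100 mm/year.

0.100 mm/year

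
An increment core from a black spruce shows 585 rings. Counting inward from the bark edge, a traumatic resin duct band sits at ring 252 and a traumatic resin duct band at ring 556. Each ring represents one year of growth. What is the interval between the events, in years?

304 years

The two markers are separated by 556 − 252 = 304 rings.
At one ring per year, 304 years elapsed between them.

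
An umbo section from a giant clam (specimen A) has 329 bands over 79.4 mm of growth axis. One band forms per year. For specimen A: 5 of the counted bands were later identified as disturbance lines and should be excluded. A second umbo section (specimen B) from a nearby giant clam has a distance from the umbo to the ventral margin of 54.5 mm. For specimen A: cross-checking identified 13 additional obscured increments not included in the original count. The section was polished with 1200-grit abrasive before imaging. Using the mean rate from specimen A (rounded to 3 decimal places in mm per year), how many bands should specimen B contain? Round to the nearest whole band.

231 bands

Specimen A: correcting the raw count gives 329 − 5 + 13 = 337 true bands.
A: 79.4 mm over 337 years gives 79.4 / 337 ≈ 0.236 mm/yr.
B spans 54.5 / 0.236 = 230.93 years ≈ 231 bands.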